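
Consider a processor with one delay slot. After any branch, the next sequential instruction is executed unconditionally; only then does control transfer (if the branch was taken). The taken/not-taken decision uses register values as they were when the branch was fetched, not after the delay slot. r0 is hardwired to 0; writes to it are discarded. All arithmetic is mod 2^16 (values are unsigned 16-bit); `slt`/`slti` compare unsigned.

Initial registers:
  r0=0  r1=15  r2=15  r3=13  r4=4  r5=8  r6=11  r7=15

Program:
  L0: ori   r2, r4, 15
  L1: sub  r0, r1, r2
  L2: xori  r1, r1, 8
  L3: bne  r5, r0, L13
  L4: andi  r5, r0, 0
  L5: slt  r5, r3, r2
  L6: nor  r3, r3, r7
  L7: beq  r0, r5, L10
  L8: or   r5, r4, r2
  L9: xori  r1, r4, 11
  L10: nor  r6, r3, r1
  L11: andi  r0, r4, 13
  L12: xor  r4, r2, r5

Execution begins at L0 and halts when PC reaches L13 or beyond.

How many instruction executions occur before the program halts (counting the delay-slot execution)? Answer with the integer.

[0] ori   r2, r4, 15  →  {r0:0, r1:15, r2:15, r3:13, r4:4, r5:8, r6:11, r7:15}
[1] sub  r0, r1, r2  →  {r0:0, r1:15, r2:15, r3:13, r4:4, r5:8, r6:11, r7:15}
[2] xori  r1, r1, 8  →  {r0:0, r1:7, r2:15, r3:13, r4:4, r5:8, r6:11, r7:15}
[3] bne  r5, r0, L13  →  {r0:0, r1:7, r2:15, r3:13, r4:4, r5:8, r6:11, r7:15}  ⟨branch taken⟩
[4] andi  r5, r0, 0  →  {r0:0, r1:7, r2:15, r3:13, r4:4, r5:0, r6:11, r7:15}

5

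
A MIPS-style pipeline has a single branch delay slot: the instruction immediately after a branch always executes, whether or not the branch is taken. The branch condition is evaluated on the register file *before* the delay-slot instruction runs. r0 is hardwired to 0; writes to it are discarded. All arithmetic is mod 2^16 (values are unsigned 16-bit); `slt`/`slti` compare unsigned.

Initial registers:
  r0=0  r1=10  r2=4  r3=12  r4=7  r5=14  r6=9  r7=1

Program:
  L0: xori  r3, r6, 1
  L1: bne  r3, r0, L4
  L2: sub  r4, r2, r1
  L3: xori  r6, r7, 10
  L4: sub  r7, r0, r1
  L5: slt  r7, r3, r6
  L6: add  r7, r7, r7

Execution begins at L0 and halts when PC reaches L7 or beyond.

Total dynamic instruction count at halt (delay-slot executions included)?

6

PC=0  xori  r3, r6, 1        | r0=0 r1=10 r2=4 r3=8 r4=7 r5=14 r6=9 r7=1
PC=1  bne  r3, r0, L4        | r0=0 r1=10 r2=4 r3=8 r4=7 r5=14 r6=9 r7=1  [TAKEN]
PC=2  sub  r4, r2, r1        | r0=0 r1=10 r2=4 r3=8 r4=65530 r5=14 r6=9 r7=1
PC=4  sub  r7, r0, r1        | r0=0 r1=10 r2=4 r3=8 r4=65530 r5=14 r6=9 r7=65526
PC=5  slt  r7, r3, r6        | r0=0 r1=10 r2=4 r3=8 r4=65530 r5=14 r6=9 r7=1
PC=6  add  r7, r7, r7        | r0=0 r1=10 r2=4 r3=8 r4=65530 r5=14 r6=9 r7=2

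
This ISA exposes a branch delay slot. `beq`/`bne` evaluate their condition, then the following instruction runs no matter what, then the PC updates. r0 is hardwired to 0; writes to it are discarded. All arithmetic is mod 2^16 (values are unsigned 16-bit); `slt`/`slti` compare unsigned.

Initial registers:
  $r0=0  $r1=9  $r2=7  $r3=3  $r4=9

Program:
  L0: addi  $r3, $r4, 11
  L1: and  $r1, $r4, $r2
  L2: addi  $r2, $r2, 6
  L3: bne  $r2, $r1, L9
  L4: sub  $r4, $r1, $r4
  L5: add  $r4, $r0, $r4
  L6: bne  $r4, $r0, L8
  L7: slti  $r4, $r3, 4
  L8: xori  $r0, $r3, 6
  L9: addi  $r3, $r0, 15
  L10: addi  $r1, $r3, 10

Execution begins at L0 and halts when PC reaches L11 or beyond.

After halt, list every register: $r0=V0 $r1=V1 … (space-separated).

#0 addi  $r3, $r4, 11 ; 0/9/7/20/9
#1 and  $r1, $r4, $r2 ; 0/1/7/20/9
#2 addi  $r2, $r2, 6 ; 0/1/13/20/9
#3 bne  $r2, $r1, L9 ; 0/1/13/20/9 ; →target
#4 sub  $r4, $r1, $r4 ; 0/1/13/20/65528
#9 addi  $r3, $r0, 15 ; 0/1/13/15/65528
#10 addi  $r1, $r3, 10 ; 0/25/13/15/65528

$r0=0 $r1=25 $r2=13 $r3=15 $r4=65528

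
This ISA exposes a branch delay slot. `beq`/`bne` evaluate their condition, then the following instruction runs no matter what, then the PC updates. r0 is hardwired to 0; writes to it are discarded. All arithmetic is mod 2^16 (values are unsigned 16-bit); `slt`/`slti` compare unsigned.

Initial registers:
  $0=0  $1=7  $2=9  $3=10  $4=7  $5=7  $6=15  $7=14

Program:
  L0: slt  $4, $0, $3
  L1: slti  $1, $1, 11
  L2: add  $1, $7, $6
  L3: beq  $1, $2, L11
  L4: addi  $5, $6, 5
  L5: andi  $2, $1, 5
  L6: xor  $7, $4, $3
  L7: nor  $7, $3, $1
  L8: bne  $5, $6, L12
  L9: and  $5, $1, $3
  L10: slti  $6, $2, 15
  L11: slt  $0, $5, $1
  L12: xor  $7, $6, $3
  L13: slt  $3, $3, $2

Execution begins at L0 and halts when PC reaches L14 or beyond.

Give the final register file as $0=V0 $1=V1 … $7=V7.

$0=0 $1=29 $2=5 $3=0 $4=1 $5=8 $6=15 $7=5

PC=0  slt  $4, $0, $3        | $0=0 $1=7 $2=9 $3=10 $4=1 $5=7 $6=15 $7=14
PC=1  slti  $1, $1, 11       | $0=0 $1=1 $2=9 $3=10 $4=1 $5=7 $6=15 $7=14
PC=2  add  $1, $7, $6        | $0=0 $1=29 $2=9 $3=10 $4=1 $5=7 $6=15 $7=14
PC=3  beq  $1, $2, L11       | $0=0 $1=29 $2=9 $3=10 $4=1 $5=7 $6=15 $7=14  [not taken]
PC=4  addi  $5, $6, 5        | $0=0 $1=29 $2=9 $3=10 $4=1 $5=20 $6=15 $7=14
PC=5  andi  $2, $1, 5        | $0=0 $1=29 $2=5 $3=10 $4=1 $5=20 $6=15 $7=14
PC=6  xor  $7, $4, $3        | $0=0 $1=29 $2=5 $3=10 $4=1 $5=20 $6=15 $7=11
PC=7  nor  $7, $3, $1        | $0=0 $1=29 $2=5 $3=10 $4=1 $5=20 $6=15 $7=65504
PC=8  bne  $5, $6, L12       | $0=0 $1=29 $2=5 $3=10 $4=1 $5=20 $6=15 $7=65504  [TAKEN]
PC=9  and  $5, $1, $3        | $0=0 $1=29 $2=5 $3=10 $4=1 $5=8 $6=15 $7=65504
PC=12 xor  $7, $6, $3        | $0=0 $1=29 $2=5 $3=10 $4=1 $5=8 $6=15 $7=5
PC=13 slt  $3, $3, $2        | $0=0 $1=29 $2=5 $3=0 $4=1 $5=8 $6=15 $7=5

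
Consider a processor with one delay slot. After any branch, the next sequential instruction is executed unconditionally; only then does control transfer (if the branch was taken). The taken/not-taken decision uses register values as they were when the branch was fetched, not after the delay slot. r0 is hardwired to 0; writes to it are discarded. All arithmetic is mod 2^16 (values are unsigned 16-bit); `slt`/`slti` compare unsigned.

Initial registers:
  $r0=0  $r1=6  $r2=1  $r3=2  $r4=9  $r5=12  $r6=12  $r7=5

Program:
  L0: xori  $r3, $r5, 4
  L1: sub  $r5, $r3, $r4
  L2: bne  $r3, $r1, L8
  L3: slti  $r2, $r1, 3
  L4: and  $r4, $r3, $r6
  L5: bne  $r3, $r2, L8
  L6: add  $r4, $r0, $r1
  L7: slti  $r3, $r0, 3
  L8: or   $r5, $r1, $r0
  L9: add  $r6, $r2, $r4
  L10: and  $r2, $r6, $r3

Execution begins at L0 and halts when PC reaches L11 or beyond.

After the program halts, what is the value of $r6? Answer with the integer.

[0] xori  $r3, $r5, 4  →  {$r0:0, $r1:6, $r2:1, $r3:8, $r4:9, $r5:12, $r6:12, $r7:5}
[1] sub  $r5, $r3, $r4  →  {$r0:0, $r1:6, $r2:1, $r3:8, $r4:9, $r5:65535, $r6:12, $r7:5}
[2] bne  $r3, $r1, L8  →  {$r0:0, $r1:6, $r2:1, $r3:8, $r4:9, $r5:65535, $r6:12, $r7:5}  ⟨branch taken⟩
[3] slti  $r2, $r1, 3  →  {$r0:0, $r1:6, $r2:0, $r3:8, $r4:9, $r5:65535, $r6:12, $r7:5}
[8] or   $r5, $r1, $r0  →  {$r0:0, $r1:6, $r2:0, $r3:8, $r4:9, $r5:6, $r6:12, $r7:5}
[9] add  $r6, $r2, $r4  →  {$r0:0, $r1:6, $r2:0, $r3:8, $r4:9, $r5:6, $r6:9, $r7:5}
[10] and  $r2, $r6, $r3  →  {$r0:0, $r1:6, $r2:8, $r3:8, $r4:9, $r5:6, $r6:9, $r7:5}

9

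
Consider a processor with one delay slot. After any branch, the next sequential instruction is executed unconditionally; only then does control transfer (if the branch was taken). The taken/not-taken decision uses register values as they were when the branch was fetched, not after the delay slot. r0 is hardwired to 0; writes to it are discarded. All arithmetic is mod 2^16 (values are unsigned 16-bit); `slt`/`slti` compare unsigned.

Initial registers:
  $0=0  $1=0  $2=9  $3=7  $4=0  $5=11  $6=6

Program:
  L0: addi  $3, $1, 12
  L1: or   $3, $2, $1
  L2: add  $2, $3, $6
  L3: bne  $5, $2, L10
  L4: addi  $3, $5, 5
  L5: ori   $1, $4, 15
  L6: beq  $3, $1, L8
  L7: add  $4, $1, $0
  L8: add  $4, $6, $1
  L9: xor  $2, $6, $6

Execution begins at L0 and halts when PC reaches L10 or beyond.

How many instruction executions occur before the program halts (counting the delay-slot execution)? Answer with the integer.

  step pc=0: addi  $3, $1, 12  regs=(0,0,9,12,0,11,6)
  step pc=1: or   $3, $2, $1  regs=(0,0,9,9,0,11,6)
  step pc=2: add  $2, $3, $6  regs=(0,0,15,9,0,11,6)
  step pc=3: bne  $5, $2, L10  cond=T  regs=(0,0,15,9,0,11,6)
  step pc=4: addi  $3, $5, 5  regs=(0,0,15,16,0,11,6)

5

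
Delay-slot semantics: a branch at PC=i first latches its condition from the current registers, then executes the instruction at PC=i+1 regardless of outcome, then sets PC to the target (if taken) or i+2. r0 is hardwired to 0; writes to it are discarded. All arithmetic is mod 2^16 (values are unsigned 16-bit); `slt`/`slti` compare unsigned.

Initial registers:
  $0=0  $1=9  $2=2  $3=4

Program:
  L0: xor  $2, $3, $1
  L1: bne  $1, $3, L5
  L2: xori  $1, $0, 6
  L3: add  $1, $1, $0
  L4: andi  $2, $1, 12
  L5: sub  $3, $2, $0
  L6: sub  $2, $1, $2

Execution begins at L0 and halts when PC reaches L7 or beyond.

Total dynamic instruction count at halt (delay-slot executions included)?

PC=0  xor  $2, $3, $1        | $0=0 $1=9 $2=13 $3=4
PC=1  bne  $1, $3, L5        | $0=0 $1=9 $2=13 $3=4  [TAKEN]
PC=2  xori  $1, $0, 6        | $0=0 $1=6 $2=13 $3=4
PC=5  sub  $3, $2, $0        | $0=0 $1=6 $2=13 $3=13
PC=6  sub  $2, $1, $2        | $0=0 $1=6 $2=65529 $3=13

5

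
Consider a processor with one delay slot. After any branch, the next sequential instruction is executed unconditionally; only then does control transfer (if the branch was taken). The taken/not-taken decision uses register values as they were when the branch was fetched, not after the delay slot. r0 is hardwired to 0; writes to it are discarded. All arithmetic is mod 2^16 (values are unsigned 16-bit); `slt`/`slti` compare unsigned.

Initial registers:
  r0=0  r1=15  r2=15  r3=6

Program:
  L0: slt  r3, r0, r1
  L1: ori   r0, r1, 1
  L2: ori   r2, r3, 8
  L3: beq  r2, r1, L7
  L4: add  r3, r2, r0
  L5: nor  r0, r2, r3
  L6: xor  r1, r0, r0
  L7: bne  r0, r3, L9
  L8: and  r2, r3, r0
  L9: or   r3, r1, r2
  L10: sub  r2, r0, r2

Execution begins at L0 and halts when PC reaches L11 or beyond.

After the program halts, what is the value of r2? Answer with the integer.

PC=0  slt  r3, r0, r1        | r0=0 r1=15 r2=15 r3=1
PC=1  ori   r0, r1, 1        | r0=0 r1=15 r2=15 r3=1
PC=2  ori   r2, r3, 8        | r0=0 r1=15 r2=9 r3=1
PC=3  beq  r2, r1, L7        | r0=0 r1=15 r2=9 r3=1  [not taken]
PC=4  add  r3, r2, r0        | r0=0 r1=15 r2=9 r3=9
PC=5  nor  r0, r2, r3        | r0=0 r1=15 r2=9 r3=9
PC=6  xor  r1, r0, r0        | r0=0 r1=0 r2=9 r3=9
PC=7  bne  r0, r3, L9        | r0=0 r1=0 r2=9 r3=9  [TAKEN]
PC=8  and  r2, r3, r0        | r0=0 r1=0 r2=0 r3=9
PC=9  or   r3, r1, r2        | r0=0 r1=0 r2=0 r3=0
PC=10 sub  r2, r0, r2        | r0=0 r1=0 r2=0 r3=0

0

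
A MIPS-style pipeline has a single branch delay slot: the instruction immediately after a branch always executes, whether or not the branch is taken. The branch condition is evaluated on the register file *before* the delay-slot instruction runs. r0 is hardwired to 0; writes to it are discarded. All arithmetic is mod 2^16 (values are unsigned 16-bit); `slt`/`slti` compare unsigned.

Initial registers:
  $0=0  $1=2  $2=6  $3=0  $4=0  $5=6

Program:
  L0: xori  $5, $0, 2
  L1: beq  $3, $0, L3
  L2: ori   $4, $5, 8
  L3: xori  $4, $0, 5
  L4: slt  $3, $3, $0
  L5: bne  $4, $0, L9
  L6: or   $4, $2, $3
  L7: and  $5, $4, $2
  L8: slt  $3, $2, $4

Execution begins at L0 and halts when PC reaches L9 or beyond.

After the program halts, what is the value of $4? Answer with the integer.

6

  step pc=0: xori  $5, $0, 2  regs=(0,2,6,0,0,2)
  step pc=1: beq  $3, $0, L3  cond=T  regs=(0,2,6,0,0,2)
  step pc=2: ori   $4, $5, 8  regs=(0,2,6,0,10,2)
  step pc=3: xori  $4, $0, 5  regs=(0,2,6,0,5,2)
  step pc=4: slt  $3, $3, $0  regs=(0,2,6,0,5,2)
  step pc=5: bne  $4, $0, L9  cond=T  regs=(0,2,6,0,5,2)
  step pc=6: or   $4, $2, $3  regs=(0,2,6,0,6,2)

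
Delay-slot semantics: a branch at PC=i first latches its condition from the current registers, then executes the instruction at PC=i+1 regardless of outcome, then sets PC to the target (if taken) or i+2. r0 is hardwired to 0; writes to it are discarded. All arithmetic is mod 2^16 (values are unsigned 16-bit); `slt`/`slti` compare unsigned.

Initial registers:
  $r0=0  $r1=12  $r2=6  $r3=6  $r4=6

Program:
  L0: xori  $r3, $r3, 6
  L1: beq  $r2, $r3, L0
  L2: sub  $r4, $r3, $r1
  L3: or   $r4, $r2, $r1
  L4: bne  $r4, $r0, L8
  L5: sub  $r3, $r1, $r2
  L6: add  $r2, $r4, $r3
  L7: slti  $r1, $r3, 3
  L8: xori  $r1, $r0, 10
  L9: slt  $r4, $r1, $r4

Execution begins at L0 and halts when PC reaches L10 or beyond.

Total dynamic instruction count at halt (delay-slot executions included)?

PC=0  xori  $r3, $r3, 6      | $r0=0 $r1=12 $r2=6 $r3=0 $r4=6
PC=1  beq  $r2, $r3, L0      | $r0=0 $r1=12 $r2=6 $r3=0 $r4=6  [not taken]
PC=2  sub  $r4, $r3, $r1     | $r0=0 $r1=12 $r2=6 $r3=0 $r4=65524
PC=3  or   $r4, $r2, $r1     | $r0=0 $r1=12 $r2=6 $r3=0 $r4=14
PC=4  bne  $r4, $r0, L8      | $r0=0 $r1=12 $r2=6 $r3=0 $r4=14  [TAKEN]
PC=5  sub  $r3, $r1, $r2     | $r0=0 $r1=12 $r2=6 $r3=6 $r4=14
PC=8  xori  $r1, $r0, 10     | $r0=0 $r1=10 $r2=6 $r3=6 $r4=14
PC=9  slt  $r4, $r1, $r4     | $r0=0 $r1=10 $r2=6 $r3=6 $r4=1

8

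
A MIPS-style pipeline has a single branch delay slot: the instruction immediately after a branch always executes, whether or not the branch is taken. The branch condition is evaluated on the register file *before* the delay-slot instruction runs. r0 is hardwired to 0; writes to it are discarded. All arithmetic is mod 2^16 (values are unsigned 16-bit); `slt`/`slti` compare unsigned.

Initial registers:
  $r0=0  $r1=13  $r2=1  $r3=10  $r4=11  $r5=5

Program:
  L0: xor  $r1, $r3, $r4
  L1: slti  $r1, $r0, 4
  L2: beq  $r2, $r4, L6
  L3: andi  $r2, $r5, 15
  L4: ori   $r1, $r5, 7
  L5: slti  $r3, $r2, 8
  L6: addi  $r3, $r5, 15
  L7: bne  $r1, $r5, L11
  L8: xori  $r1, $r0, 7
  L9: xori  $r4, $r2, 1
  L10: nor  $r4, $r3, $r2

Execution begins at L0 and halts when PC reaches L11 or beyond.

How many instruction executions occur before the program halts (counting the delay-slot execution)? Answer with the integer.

[0] xor  $r1, $r3, $r4  →  {$r0:0, $r1:1, $r2:1, $r3:10, $r4:11, $r5:5}
[1] slti  $r1, $r0, 4  →  {$r0:0, $r1:1, $r2:1, $r3:10, $r4:11, $r5:5}
[2] beq  $r2, $r4, L6  →  {$r0:0, $r1:1, $r2:1, $r3:10, $r4:11, $r5:5}  ⟨branch fallthrough⟩
[3] andi  $r2, $r5, 15  →  {$r0:0, $r1:1, $r2:5, $r3:10, $r4:11, $r5:5}
[4] ori   $r1, $r5, 7  →  {$r0:0, $r1:7, $r2:5, $r3:10, $r4:11, $r5:5}
[5] slti  $r3, $r2, 8  →  {$r0:0, $r1:7, $r2:5, $r3:1, $r4:11, $r5:5}
[6] addi  $r3, $r5, 15  →  {$r0:0, $r1:7, $r2:5, $r3:20, $r4:11, $r5:5}
[7] bne  $r1, $r5, L11  →  {$r0:0, $r1:7, $r2:5, $r3:20, $r4:11, $r5:5}  ⟨branch taken⟩
[8] xori  $r1, $r0, 7  →  {$r0:0, $r1:7, $r2:5, $r3:20, $r4:11, $r5:5}

9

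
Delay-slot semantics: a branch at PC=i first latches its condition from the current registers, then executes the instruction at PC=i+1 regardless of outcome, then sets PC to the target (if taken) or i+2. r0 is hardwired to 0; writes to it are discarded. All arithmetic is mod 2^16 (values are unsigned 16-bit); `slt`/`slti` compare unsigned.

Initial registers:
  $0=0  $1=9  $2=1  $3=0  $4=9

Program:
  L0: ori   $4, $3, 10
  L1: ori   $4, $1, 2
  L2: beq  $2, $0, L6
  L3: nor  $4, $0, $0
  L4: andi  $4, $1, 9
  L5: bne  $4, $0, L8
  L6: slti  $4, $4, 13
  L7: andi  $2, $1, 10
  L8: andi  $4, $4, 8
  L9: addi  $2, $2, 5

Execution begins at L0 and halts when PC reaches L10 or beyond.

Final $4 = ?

  step pc=0: ori   $4, $3, 10  regs=(0,9,1,0,10)
  step pc=1: ori   $4, $1, 2  regs=(0,9,1,0,11)
  step pc=2: beq  $2, $0, L6  cond=F  regs=(0,9,1,0,11)
  step pc=3: nor  $4, $0, $0  regs=(0,9,1,0,65535)
  step pc=4: andi  $4, $1, 9  regs=(0,9,1,0,9)
  step pc=5: bne  $4, $0, L8  cond=T  regs=(0,9,1,0,9)
  step pc=6: slti  $4, $4, 13  regs=(0,9,1,0,1)
  step pc=8: andi  $4, $4, 8  regs=(0,9,1,0,0)
  step pc=9: addi  $2, $2, 5  regs=(0,9,6,0,0)

0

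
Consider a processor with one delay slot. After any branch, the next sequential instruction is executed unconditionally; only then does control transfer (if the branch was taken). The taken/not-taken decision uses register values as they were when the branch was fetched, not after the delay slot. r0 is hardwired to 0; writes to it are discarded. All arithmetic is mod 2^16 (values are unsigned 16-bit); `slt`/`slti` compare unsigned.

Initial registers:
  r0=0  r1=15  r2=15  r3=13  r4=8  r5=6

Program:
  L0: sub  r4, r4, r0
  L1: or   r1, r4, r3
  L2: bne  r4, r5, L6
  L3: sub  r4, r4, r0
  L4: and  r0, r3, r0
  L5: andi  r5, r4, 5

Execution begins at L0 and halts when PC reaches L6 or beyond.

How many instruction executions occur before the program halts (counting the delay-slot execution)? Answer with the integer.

4

PC=0  sub  r4, r4, r0        | r0=0 r1=15 r2=15 r3=13 r4=8 r5=6
PC=1  or   r1, r4, r3        | r0=0 r1=13 r2=15 r3=13 r4=8 r5=6
PC=2  bne  r4, r5, L6        | r0=0 r1=13 r2=15 r3=13 r4=8 r5=6  [TAKEN]
PC=3  sub  r4, r4, r0        | r0=0 r1=13 r2=15 r3=13 r4=8 r5=6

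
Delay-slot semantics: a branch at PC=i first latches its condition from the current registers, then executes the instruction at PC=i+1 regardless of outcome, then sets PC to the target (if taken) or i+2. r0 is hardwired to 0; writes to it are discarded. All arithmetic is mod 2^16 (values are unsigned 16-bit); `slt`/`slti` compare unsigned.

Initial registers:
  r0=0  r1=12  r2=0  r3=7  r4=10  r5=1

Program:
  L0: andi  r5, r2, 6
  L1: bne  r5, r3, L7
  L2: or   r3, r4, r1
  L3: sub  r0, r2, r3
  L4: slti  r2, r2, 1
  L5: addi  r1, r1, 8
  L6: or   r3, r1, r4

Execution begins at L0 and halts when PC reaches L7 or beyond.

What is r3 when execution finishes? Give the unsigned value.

  step pc=0: andi  r5, r2, 6  regs=(0,12,0,7,10,0)
  step pc=1: bne  r5, r3, L7  cond=T  regs=(0,12,0,7,10,0)
  step pc=2: or   r3, r4, r1  regs=(0,12,0,14,10,0)

14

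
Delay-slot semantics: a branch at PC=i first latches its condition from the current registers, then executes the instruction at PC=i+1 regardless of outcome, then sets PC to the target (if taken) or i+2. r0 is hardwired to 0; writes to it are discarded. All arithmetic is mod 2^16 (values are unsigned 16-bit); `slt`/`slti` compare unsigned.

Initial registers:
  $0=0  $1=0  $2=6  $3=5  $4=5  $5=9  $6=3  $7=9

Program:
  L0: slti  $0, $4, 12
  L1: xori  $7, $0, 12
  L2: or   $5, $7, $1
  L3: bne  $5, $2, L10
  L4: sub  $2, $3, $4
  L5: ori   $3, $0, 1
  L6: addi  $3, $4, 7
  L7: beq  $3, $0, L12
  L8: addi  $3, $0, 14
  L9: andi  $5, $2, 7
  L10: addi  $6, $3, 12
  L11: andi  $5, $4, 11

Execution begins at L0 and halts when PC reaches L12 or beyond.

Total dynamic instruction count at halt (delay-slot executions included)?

7

#0 slti  $0, $4, 12 ; 0/0/6/5/5/9/3/9
#1 xori  $7, $0, 12 ; 0/0/6/5/5/9/3/12
#2 or   $5, $7, $1 ; 0/0/6/5/5/12/3/12
#3 bne  $5, $2, L10 ; 0/0/6/5/5/12/3/12 ; →target
#4 sub  $2, $3, $4 ; 0/0/0/5/5/12/3/12
#10 addi  $6, $3, 12 ; 0/0/0/5/5/12/17/12
#11 andi  $5, $4, 11 ; 0/0/0/5/5/1/17/12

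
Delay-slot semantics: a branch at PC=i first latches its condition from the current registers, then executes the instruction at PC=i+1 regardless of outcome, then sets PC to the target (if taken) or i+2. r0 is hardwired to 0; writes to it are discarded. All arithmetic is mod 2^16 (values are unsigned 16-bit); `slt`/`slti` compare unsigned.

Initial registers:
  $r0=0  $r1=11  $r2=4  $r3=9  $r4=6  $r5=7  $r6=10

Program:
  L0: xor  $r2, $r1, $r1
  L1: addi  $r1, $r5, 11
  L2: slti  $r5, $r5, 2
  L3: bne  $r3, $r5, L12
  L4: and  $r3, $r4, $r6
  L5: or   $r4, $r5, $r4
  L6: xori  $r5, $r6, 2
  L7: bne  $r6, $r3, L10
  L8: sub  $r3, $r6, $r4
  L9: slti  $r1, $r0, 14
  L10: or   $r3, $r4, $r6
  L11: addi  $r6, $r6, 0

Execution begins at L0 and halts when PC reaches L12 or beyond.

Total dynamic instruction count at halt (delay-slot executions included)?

5

  step pc=0: xor  $r2, $r1, $r1  regs=(0,11,0,9,6,7,10)
  step pc=1: addi  $r1, $r5, 11  regs=(0,18,0,9,6,7,10)
  step pc=2: slti  $r5, $r5, 2  regs=(0,18,0,9,6,0,10)
  step pc=3: bne  $r3, $r5, L12  cond=T  regs=(0,18,0,9,6,0,10)
  step pc=4: and  $r3, $r4, $r6  regs=(0,18,0,2,6,0,10)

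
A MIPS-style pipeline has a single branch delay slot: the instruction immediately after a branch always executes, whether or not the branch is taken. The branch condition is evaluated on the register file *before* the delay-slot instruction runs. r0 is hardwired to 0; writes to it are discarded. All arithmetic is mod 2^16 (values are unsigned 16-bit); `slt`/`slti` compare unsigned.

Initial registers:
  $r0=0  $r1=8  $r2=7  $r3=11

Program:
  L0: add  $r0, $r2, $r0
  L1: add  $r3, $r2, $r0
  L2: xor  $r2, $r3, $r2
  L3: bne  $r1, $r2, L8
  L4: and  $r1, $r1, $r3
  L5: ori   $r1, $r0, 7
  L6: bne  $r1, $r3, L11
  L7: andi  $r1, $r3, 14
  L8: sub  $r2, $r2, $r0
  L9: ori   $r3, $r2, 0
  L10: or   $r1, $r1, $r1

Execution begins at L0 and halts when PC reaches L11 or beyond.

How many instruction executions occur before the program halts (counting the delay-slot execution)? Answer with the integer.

PC=0  add  $r0, $r2, $r0     | $r0=0 $r1=8 $r2=7 $r3=11
PC=1  add  $r3, $r2, $r0     | $r0=0 $r1=8 $r2=7 $r3=7
PC=2  xor  $r2, $r3, $r2     | $r0=0 $r1=8 $r2=0 $r3=7
PC=3  bne  $r1, $r2, L8      | $r0=0 $r1=8 $r2=0 $r3=7  [TAKEN]
PC=4  and  $r1, $r1, $r3     | $r0=0 $r1=0 $r2=0 $r3=7
PC=8  sub  $r2, $r2, $r0     | $r0=0 $r1=0 $r2=0 $r3=7
PC=9  ori   $r3, $r2, 0      | $r0=0 $r1=0 $r2=0 $r3=0
PC=10 or   $r1, $r1, $r1     | $r0=0 $r1=0 $r2=0 $r3=0

8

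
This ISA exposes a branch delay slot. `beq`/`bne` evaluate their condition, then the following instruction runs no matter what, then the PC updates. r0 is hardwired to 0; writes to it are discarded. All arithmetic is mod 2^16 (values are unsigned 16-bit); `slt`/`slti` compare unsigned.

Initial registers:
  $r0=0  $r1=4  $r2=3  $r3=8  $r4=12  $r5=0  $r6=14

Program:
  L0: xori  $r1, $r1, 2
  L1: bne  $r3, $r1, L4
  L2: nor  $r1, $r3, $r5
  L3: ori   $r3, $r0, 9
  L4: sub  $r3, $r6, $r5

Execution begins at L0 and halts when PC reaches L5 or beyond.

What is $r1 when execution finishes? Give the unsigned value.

[0] xori  $r1, $r1, 2  →  {$r0:0, $r1:6, $r2:3, $r3:8, $r4:12, $r5:0, $r6:14}
[1] bne  $r3, $r1, L4  →  {$r0:0, $r1:6, $r2:3, $r3:8, $r4:12, $r5:0, $r6:14}  ⟨branch taken⟩
[2] nor  $r1, $r3, $r5  →  {$r0:0, $r1:65527, $r2:3, $r3:8, $r4:12, $r5:0, $r6:14}
[4] sub  $r3, $r6, $r5  →  {$r0:0, $r1:65527, $r2:3, $r3:14, $r4:12, $r5:0, $r6:14}

65527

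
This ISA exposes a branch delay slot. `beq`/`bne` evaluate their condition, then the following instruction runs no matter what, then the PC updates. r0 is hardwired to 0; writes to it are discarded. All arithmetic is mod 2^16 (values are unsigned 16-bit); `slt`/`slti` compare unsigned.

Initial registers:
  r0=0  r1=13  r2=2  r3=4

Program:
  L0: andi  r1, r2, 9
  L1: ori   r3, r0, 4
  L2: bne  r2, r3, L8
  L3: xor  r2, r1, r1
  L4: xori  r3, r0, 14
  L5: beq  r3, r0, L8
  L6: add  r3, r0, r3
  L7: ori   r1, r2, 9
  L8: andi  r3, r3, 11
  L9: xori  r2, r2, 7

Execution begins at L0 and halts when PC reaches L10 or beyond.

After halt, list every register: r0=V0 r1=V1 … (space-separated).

PC=0  andi  r1, r2, 9        | r0=0 r1=0 r2=2 r3=4
PC=1  ori   r3, r0, 4        | r0=0 r1=0 r2=2 r3=4
PC=2  bne  r2, r3, L8        | r0=0 r1=0 r2=2 r3=4  [TAKEN]
PC=3  xor  r2, r1, r1        | r0=0 r1=0 r2=0 r3=4
PC=8  andi  r3, r3, 11       | r0=0 r1=0 r2=0 r3=0
PC=9  xori  r2, r2, 7        | r0=0 r1=0 r2=7 r3=0

r0=0 r1=0 r2=7 r3=0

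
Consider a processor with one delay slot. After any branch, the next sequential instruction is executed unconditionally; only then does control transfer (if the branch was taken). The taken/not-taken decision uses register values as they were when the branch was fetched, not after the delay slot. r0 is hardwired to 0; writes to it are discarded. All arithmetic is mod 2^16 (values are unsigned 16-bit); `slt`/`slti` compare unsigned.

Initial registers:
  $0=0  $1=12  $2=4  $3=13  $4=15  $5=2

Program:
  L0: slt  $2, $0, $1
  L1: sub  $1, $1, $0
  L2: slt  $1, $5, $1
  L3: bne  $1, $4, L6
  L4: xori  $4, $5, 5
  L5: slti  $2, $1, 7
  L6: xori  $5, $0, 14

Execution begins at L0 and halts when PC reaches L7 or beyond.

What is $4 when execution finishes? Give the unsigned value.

7

  step pc=0: slt  $2, $0, $1  regs=(0,12,1,13,15,2)
  step pc=1: sub  $1, $1, $0  regs=(0,12,1,13,15,2)
  step pc=2: slt  $1, $5, $1  regs=(0,1,1,13,15,2)
  step pc=3: bne  $1, $4, L6  cond=T  regs=(0,1,1,13,15,2)
  step pc=4: xori  $4, $5, 5  regs=(0,1,1,13,7,2)
  step pc=6: xori  $5, $0, 14  regs=(0,1,1,13,7,14)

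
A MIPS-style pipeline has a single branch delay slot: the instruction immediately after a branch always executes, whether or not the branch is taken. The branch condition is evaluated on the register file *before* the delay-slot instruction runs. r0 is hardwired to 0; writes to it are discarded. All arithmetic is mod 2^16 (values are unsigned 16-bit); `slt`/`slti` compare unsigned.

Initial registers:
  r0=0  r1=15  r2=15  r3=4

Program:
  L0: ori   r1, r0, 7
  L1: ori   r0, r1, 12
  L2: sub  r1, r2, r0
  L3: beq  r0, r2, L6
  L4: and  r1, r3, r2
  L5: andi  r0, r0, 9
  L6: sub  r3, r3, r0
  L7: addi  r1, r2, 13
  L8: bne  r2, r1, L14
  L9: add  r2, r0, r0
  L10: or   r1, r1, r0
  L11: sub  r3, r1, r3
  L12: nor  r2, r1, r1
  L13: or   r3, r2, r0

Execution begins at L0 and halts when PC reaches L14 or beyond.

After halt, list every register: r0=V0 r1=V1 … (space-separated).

[0] ori   r1, r0, 7  →  {r0:0, r1:7, r2:15, r3:4}
[1] ori   r0, r1, 12  →  {r0:0, r1:7, r2:15, r3:4}
[2] sub  r1, r2, r0  →  {r0:0, r1:15, r2:15, r3:4}
[3] beq  r0, r2, L6  →  {r0:0, r1:15, r2:15, r3:4}  ⟨branch fallthrough⟩
[4] and  r1, r3, r2  →  {r0:0, r1:4, r2:15, r3:4}
[5] andi  r0, r0, 9  →  {r0:0, r1:4, r2:15, r3:4}
[6] sub  r3, r3, r0  →  {r0:0, r1:4, r2:15, r3:4}
[7] addi  r1, r2, 13  →  {r0:0, r1:28, r2:15, r3:4}
[8] bne  r2, r1, L14  →  {r0:0, r1:28, r2:15, r3:4}  ⟨branch taken⟩
[9] add  r2, r0, r0  →  {r0:0, r1:28, r2:0, r3:4}

r0=0 r1=28 r2=0 r3=4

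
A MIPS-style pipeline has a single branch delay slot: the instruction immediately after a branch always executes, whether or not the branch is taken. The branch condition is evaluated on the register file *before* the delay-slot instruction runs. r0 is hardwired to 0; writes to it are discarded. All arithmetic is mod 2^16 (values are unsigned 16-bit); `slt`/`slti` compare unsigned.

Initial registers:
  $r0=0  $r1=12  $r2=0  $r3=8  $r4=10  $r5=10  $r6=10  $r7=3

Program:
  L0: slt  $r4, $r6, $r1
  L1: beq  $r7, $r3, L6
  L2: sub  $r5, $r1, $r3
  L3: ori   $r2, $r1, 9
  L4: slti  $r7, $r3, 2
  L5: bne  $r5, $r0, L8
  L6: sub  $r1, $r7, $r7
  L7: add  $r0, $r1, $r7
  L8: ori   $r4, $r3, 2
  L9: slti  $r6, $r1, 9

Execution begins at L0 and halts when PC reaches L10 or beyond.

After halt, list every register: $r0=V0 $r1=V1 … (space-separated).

$r0=0 $r1=0 $r2=13 $r3=8 $r4=10 $r5=4 $r6=1 $r7=0

PC=0  slt  $r4, $r6, $r1     | $r0=0 $r1=12 $r2=0 $r3=8 $r4=1 $r5=10 $r6=10 $r7=3
PC=1  beq  $r7, $r3, L6      | $r0=0 $r1=12 $r2=0 $r3=8 $r4=1 $r5=10 $r6=10 $r7=3  [not taken]
PC=2  sub  $r5, $r1, $r3     | $r0=0 $r1=12 $r2=0 $r3=8 $r4=1 $r5=4 $r6=10 $r7=3
PC=3  ori   $r2, $r1, 9      | $r0=0 $r1=12 $r2=13 $r3=8 $r4=1 $r5=4 $r6=10 $r7=3
PC=4  slti  $r7, $r3, 2      | $r0=0 $r1=12 $r2=13 $r3=8 $r4=1 $r5=4 $r6=10 $r7=0
PC=5  bne  $r5, $r0, L8      | $r0=0 $r1=12 $r2=13 $r3=8 $r4=1 $r5=4 $r6=10 $r7=0  [TAKEN]
PC=6  sub  $r1, $r7, $r7     | $r0=0 $r1=0 $r2=13 $r3=8 $r4=1 $r5=4 $r6=10 $r7=0
PC=8  ori   $r4, $r3, 2      | $r0=0 $r1=0 $r2=13 $r3=8 $r4=10 $r5=4 $r6=10 $r7=0
PC=9  slti  $r6, $r1, 9      | $r0=0 $r1=0 $r2=13 $r3=8 $r4=10 $r5=4 $r6=1 $r7=0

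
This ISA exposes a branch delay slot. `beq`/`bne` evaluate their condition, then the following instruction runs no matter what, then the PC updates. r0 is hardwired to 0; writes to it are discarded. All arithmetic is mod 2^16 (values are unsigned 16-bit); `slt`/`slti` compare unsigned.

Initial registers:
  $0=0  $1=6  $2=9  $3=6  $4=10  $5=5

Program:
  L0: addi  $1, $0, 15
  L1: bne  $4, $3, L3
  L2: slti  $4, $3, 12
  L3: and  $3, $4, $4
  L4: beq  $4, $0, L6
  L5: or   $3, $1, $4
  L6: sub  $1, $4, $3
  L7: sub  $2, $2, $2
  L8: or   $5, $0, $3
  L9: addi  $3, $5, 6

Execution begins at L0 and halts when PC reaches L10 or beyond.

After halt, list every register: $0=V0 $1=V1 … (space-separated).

$0=0 $1=65522 $2=0 $3=21 $4=1 $5=15

PC=0  addi  $1, $0, 15       | $0=0 $1=15 $2=9 $3=6 $4=10 $5=5
PC=1  bne  $4, $3, L3        | $0=0 $1=15 $2=9 $3=6 $4=10 $5=5  [TAKEN]
PC=2  slti  $4, $3, 12       | $0=0 $1=15 $2=9 $3=6 $4=1 $5=5
PC=3  and  $3, $4, $4        | $0=0 $1=15 $2=9 $3=1 $4=1 $5=5
PC=4  beq  $4, $0, L6        | $0=0 $1=15 $2=9 $3=1 $4=1 $5=5  [not taken]
PC=5  or   $3, $1, $4        | $0=0 $1=15 $2=9 $3=15 $4=1 $5=5
PC=6  sub  $1, $4, $3        | $0=0 $1=65522 $2=9 $3=15 $4=1 $5=5
PC=7  sub  $2, $2, $2        | $0=0 $1=65522 $2=0 $3=15 $4=1 $5=5
PC=8  or   $5, $0, $3        | $0=0 $1=65522 $2=0 $3=15 $4=1 $5=15
PC=9  addi  $3, $5, 6        | $0=0 $1=65522 $2=0 $3=21 $4=1 $5=15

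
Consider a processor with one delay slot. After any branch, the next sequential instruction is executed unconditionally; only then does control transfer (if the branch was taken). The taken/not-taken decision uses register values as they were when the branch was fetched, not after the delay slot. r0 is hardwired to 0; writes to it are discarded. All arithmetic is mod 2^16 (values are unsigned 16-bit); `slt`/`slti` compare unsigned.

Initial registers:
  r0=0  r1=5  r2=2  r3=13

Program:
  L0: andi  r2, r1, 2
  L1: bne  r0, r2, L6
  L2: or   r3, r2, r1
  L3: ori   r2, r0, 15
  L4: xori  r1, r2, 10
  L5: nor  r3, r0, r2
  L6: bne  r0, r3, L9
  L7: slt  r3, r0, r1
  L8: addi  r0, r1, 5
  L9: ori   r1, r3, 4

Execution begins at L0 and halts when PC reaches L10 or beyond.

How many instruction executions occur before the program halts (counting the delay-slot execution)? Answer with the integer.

9

PC=0  andi  r2, r1, 2        | r0=0 r1=5 r2=0 r3=13
PC=1  bne  r0, r2, L6        | r0=0 r1=5 r2=0 r3=13  [not taken]
PC=2  or   r3, r2, r1        | r0=0 r1=5 r2=0 r3=5
PC=3  ori   r2, r0, 15       | r0=0 r1=5 r2=15 r3=5
PC=4  xori  r1, r2, 10       | r0=0 r1=5 r2=15 r3=5
PC=5  nor  r3, r0, r2        | r0=0 r1=5 r2=15 r3=65520
PC=6  bne  r0, r3, L9        | r0=0 r1=5 r2=15 r3=65520  [TAKEN]
PC=7  slt  r3, r0, r1        | r0=0 r1=5 r2=15 r3=1
PC=9  ori   r1, r3, 4        | r0=0 r1=5 r2=15 r3=1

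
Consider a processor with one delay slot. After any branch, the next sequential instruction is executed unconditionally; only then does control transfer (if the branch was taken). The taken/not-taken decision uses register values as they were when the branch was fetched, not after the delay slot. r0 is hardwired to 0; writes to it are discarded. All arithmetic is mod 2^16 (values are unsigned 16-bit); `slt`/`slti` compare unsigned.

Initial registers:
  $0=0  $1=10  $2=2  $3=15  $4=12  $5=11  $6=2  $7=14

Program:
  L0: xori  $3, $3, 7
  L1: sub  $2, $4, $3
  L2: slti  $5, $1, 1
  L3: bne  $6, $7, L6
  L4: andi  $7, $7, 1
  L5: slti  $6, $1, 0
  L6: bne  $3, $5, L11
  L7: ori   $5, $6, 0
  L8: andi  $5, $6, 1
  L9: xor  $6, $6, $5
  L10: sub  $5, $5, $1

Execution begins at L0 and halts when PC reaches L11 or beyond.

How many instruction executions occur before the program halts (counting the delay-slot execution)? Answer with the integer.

7

#0 xori  $3, $3, 7 ; 0/10/2/8/12/11/2/14
#1 sub  $2, $4, $3 ; 0/10/4/8/12/11/2/14
#2 slti  $5, $1, 1 ; 0/10/4/8/12/0/2/14
#3 bne  $6, $7, L6 ; 0/10/4/8/12/0/2/14 ; →target
#4 andi  $7, $7, 1 ; 0/10/4/8/12/0/2/0
#6 bne  $3, $5, L11 ; 0/10/4/8/12/0/2/0 ; →target
#7 ori   $5, $6, 0 ; 0/10/4/8/12/2/2/0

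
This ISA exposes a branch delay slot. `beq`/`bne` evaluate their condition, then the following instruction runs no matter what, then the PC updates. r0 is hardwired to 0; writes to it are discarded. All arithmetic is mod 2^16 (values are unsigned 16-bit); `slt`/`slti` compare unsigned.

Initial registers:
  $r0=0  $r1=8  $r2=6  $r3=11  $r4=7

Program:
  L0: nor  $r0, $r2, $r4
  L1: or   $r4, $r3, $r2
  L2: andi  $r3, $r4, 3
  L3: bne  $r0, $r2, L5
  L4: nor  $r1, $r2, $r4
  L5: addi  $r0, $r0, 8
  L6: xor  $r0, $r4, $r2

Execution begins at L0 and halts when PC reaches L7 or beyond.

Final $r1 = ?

PC=0  nor  $r0, $r2, $r4     | $r0=0 $r1=8 $r2=6 $r3=11 $r4=7
PC=1  or   $r4, $r3, $r2     | $r0=0 $r1=8 $r2=6 $r3=11 $r4=15
PC=2  andi  $r3, $r4, 3      | $r0=0 $r1=8 $r2=6 $r3=3 $r4=15
PC=3  bne  $r0, $r2, L5      | $r0=0 $r1=8 $r2=6 $r3=3 $r4=15  [TAKEN]
PC=4  nor  $r1, $r2, $r4     | $r0=0 $r1=65520 $r2=6 $r3=3 $r4=15
PC=5  addi  $r0, $r0, 8      | $r0=0 $r1=65520 $r2=6 $r3=3 $r4=15
PC=6  xor  $r0, $r4, $r2     | $r0=0 $r1=65520 $r2=6 $r3=3 $r4=15

65520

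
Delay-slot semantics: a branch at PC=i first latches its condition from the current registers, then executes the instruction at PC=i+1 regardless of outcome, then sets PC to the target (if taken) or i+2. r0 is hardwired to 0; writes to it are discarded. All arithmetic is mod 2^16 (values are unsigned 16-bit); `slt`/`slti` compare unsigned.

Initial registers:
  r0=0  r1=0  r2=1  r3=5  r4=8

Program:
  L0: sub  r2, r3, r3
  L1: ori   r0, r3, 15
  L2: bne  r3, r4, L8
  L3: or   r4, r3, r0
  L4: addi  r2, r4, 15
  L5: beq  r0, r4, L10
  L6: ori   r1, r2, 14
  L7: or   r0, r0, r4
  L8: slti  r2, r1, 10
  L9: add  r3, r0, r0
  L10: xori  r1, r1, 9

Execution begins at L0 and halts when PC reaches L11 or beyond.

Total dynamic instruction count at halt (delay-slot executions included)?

[0] sub  r2, r3, r3  →  {r0:0, r1:0, r2:0, r3:5, r4:8}
[1] ori   r0, r3, 15  →  {r0:0, r1:0, r2:0, r3:5, r4:8}
[2] bne  r3, r4, L8  →  {r0:0, r1:0, r2:0, r3:5, r4:8}  ⟨branch taken⟩
[3] or   r4, r3, r0  →  {r0:0, r1:0, r2:0, r3:5, r4:5}
[8] slti  r2, r1, 10  →  {r0:0, r1:0, r2:1, r3:5, r4:5}
[9] add  r3, r0, r0  →  {r0:0, r1:0, r2:1, r3:0, r4:5}
[10] xori  r1, r1, 9  →  {r0:0, r1:9, r2:1, r3:0, r4:5}

7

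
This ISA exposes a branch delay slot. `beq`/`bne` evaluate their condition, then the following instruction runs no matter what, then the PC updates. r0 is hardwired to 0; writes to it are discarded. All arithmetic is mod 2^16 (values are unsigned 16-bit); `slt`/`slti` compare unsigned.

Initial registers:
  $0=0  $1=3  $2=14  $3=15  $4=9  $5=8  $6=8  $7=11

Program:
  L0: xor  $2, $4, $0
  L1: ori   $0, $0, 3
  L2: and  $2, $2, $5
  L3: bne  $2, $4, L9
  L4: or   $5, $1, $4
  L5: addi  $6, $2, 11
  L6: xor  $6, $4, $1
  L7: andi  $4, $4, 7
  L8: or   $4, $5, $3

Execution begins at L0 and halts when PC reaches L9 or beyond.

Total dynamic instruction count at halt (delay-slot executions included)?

5

#0 xor  $2, $4, $0 ; 0/3/9/15/9/8/8/11
#1 ori   $0, $0, 3 ; 0/3/9/15/9/8/8/11
#2 and  $2, $2, $5 ; 0/3/8/15/9/8/8/11
#3 bne  $2, $4, L9 ; 0/3/8/15/9/8/8/11 ; →target
#4 or   $5, $1, $4 ; 0/3/8/15/9/11/8/11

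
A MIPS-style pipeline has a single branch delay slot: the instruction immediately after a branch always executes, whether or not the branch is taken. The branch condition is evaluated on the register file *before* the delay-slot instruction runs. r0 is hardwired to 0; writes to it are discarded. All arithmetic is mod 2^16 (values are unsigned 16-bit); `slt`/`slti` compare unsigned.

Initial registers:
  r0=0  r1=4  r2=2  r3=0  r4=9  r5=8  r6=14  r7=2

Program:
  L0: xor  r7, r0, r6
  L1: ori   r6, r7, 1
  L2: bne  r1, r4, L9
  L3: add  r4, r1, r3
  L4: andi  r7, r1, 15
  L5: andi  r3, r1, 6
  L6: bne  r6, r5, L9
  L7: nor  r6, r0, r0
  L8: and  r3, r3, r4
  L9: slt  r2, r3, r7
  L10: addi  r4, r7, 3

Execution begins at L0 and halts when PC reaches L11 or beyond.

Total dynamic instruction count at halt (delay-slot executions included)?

#0 xor  r7, r0, r6 ; 0/4/2/0/9/8/14/14
#1 ori   r6, r7, 1 ; 0/4/2/0/9/8/15/14
#2 bne  r1, r4, L9 ; 0/4/2/0/9/8/15/14 ; →target
#3 add  r4, r1, r3 ; 0/4/2/0/4/8/15/14
#9 slt  r2, r3, r7 ; 0/4/1/0/4/8/15/14
#10 addi  r4, r7, 3 ; 0/4/1/0/17/8/15/14

6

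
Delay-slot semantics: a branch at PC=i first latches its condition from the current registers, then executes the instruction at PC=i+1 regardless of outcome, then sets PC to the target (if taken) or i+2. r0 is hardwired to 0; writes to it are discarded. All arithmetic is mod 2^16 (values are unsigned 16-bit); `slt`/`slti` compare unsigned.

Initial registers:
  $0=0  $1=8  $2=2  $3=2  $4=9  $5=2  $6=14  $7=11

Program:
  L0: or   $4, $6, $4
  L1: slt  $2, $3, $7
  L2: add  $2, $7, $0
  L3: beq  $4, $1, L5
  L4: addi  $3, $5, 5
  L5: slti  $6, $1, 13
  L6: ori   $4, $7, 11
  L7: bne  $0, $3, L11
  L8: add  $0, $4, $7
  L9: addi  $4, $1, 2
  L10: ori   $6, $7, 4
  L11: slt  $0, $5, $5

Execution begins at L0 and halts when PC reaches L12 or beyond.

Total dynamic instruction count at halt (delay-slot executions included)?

10

[0] or   $4, $6, $4  →  {$0:0, $1:8, $2:2, $3:2, $4:15, $5:2, $6:14, $7:11}
[1] slt  $2, $3, $7  →  {$0:0, $1:8, $2:1, $3:2, $4:15, $5:2, $6:14, $7:11}
[2] add  $2, $7, $0  →  {$0:0, $1:8, $2:11, $3:2, $4:15, $5:2, $6:14, $7:11}
[3] beq  $4, $1, L5  →  {$0:0, $1:8, $2:11, $3:2, $4:15, $5:2, $6:14, $7:11}  ⟨branch fallthrough⟩
[4] addi  $3, $5, 5  →  {$0:0, $1:8, $2:11, $3:7, $4:15, $5:2, $6:14, $7:11}
[5] slti  $6, $1, 13  →  {$0:0, $1:8, $2:11, $3:7, $4:15, $5:2, $6:1, $7:11}
[6] ori   $4, $7, 11  →  {$0:0, $1:8, $2:11, $3:7, $4:11, $5:2, $6:1, $7:11}
[7] bne  $0, $3, L11  →  {$0:0, $1:8, $2:11, $3:7, $4:11, $5:2, $6:1, $7:11}  ⟨branch taken⟩
[8] add  $0, $4, $7  →  {$0:0, $1:8, $2:11, $3:7, $4:11, $5:2, $6:1, $7:11}
[11] slt  $0, $5, $5  →  {$0:0, $1:8, $2:11, $3:7, $4:11, $5:2, $6:1, $7:11}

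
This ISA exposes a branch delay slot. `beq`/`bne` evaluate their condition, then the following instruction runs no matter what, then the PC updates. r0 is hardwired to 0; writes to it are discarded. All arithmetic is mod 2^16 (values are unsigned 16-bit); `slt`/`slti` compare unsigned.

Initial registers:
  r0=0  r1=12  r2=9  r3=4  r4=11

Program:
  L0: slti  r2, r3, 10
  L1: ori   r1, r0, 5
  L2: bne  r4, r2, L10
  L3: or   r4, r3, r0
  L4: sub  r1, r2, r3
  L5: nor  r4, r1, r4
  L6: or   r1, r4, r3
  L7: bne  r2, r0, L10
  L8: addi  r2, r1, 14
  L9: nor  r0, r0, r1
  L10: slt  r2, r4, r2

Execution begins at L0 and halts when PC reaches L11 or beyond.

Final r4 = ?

4

  step pc=0: slti  r2, r3, 10  regs=(0,12,1,4,11)
  step pc=1: ori   r1, r0, 5  regs=(0,5,1,4,11)
  step pc=2: bne  r4, r2, L10  cond=T  regs=(0,5,1,4,11)
  step pc=3: or   r4, r3, r0  regs=(0,5,1,4,4)
  step pc=10: slt  r2, r4, r2  regs=(0,5,0,4,4)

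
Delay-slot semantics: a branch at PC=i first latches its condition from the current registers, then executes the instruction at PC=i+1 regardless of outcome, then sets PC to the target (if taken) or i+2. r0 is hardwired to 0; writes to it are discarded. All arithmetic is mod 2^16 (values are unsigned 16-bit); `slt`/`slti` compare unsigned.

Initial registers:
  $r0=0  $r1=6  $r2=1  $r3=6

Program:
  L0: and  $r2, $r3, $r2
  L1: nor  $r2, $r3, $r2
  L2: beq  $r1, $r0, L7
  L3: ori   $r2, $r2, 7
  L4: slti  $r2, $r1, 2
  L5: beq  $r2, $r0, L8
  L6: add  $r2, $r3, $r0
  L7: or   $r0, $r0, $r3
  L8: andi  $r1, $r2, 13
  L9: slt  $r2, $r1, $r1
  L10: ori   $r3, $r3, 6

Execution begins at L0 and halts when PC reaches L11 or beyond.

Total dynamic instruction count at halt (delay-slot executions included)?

[0] and  $r2, $r3, $r2  →  {$r0:0, $r1:6, $r2:0, $r3:6}
[1] nor  $r2, $r3, $r2  →  {$r0:0, $r1:6, $r2:65529, $r3:6}
[2] beq  $r1, $r0, L7  →  {$r0:0, $r1:6, $r2:65529, $r3:6}  ⟨branch fallthrough⟩
[3] ori   $r2, $r2, 7  →  {$r0:0, $r1:6, $r2:65535, $r3:6}
[4] slti  $r2, $r1, 2  →  {$r0:0, $r1:6, $r2:0, $r3:6}
[5] beq  $r2, $r0, L8  →  {$r0:0, $r1:6, $r2:0, $r3:6}  ⟨branch taken⟩
[6] add  $r2, $r3, $r0  →  {$r0:0, $r1:6, $r2:6, $r3:6}
[8] andi  $r1, $r2, 13  →  {$r0:0, $r1:4, $r2:6, $r3:6}
[9] slt  $r2, $r1, $r1  →  {$r0:0, $r1:4, $r2:0, $r3:6}
[10] ori   $r3, $r3, 6  →  {$r0:0, $r1:4, $r2:0, $r3:6}

10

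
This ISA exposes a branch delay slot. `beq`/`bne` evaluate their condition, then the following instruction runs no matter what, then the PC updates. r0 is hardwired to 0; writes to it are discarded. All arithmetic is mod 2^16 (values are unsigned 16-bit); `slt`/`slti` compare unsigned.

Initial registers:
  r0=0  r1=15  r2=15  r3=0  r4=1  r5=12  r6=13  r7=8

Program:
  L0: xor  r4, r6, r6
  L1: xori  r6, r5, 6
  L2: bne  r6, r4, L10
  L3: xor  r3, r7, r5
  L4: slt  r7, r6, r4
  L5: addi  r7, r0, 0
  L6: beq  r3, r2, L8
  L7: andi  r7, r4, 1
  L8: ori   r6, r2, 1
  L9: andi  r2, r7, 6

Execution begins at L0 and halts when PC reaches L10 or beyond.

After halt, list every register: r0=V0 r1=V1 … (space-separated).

r0=0 r1=15 r2=15 r3=4 r4=0 r5=12 r6=10 r7=8

  step pc=0: xor  r4, r6, r6  regs=(0,15,15,0,0,12,13,8)
  step pc=1: xori  r6, r5, 6  regs=(0,15,15,0,0,12,10,8)
  step pc=2: bne  r6, r4, L10  cond=T  regs=(0,15,15,0,0,12,10,8)
  step pc=3: xor  r3, r7, r5  regs=(0,15,15,4,0,12,10,8)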